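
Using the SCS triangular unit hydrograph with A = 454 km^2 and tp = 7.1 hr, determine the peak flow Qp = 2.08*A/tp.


SCS formula: Qp = 2.08 * A / tp.
Qp = 2.08 * 454 / 7.1
   = 944.32 / 7.1
   = 133.0 m^3/s per cm.

133.0


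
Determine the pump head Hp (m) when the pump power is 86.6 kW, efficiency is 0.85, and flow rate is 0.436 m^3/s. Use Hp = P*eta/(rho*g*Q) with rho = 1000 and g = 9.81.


Pump head formula: Hp = P * eta / (rho * g * Q).
Numerator: P * eta = 86.6 * 1000 * 0.85 = 73610.0 W.
Denominator: rho * g * Q = 1000 * 9.81 * 0.436 = 4277.16.
Hp = 73610.0 / 4277.16 = 17.21 m.

17.21


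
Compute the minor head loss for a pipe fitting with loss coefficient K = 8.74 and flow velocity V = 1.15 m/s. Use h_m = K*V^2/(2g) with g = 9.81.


Minor loss formula: h_m = K * V^2/(2g).
V^2 = 1.15^2 = 1.3225.
V^2/(2g) = 1.3225 / 19.62 = 0.0674 m.
h_m = 8.74 * 0.0674 = 0.5891 m.

0.5891


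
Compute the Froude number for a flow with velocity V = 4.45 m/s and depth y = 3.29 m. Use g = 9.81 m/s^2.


The Froude number is defined as Fr = V / sqrt(g*y).
g*y = 9.81 * 3.29 = 32.2749.
sqrt(g*y) = sqrt(32.2749) = 5.6811.
Fr = 4.45 / 5.6811 = 0.7833.

0.7833


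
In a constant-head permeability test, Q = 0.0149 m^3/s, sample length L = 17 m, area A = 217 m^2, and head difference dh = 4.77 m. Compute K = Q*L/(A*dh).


From K = Q*L / (A*dh):
Numerator: Q*L = 0.0149 * 17 = 0.2533.
Denominator: A*dh = 217 * 4.77 = 1035.09.
K = 0.2533 / 1035.09 = 0.000245 m/s.

0.000245


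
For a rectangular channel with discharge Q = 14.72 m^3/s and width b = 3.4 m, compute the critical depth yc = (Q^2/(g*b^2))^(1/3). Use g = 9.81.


Using yc = (Q^2 / (g * b^2))^(1/3):
Q^2 = 14.72^2 = 216.68.
g * b^2 = 9.81 * 3.4^2 = 9.81 * 11.56 = 113.4.
Q^2 / (g*b^2) = 216.68 / 113.4 = 1.9108.
yc = 1.9108^(1/3) = 1.2409 m.

1.2409


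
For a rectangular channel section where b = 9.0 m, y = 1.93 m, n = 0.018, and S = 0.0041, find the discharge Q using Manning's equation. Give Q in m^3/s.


For a rectangular channel, the cross-sectional area A = b * y = 9.0 * 1.93 = 17.37 m^2.
The wetted perimeter P = b + 2y = 9.0 + 2*1.93 = 12.86 m.
Hydraulic radius R = A/P = 17.37/12.86 = 1.3507 m.
Velocity V = (1/n)*R^(2/3)*S^(1/2) = (1/0.018)*1.3507^(2/3)*0.0041^(1/2) = 4.3467 m/s.
Discharge Q = A * V = 17.37 * 4.3467 = 75.502 m^3/s.

75.502


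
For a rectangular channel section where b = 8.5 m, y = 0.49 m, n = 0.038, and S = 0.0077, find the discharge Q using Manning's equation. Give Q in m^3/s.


For a rectangular channel, the cross-sectional area A = b * y = 8.5 * 0.49 = 4.17 m^2.
The wetted perimeter P = b + 2y = 8.5 + 2*0.49 = 9.48 m.
Hydraulic radius R = A/P = 4.17/9.48 = 0.4393 m.
Velocity V = (1/n)*R^(2/3)*S^(1/2) = (1/0.038)*0.4393^(2/3)*0.0077^(1/2) = 1.3345 m/s.
Discharge Q = A * V = 4.17 * 1.3345 = 5.558 m^3/s.

5.558


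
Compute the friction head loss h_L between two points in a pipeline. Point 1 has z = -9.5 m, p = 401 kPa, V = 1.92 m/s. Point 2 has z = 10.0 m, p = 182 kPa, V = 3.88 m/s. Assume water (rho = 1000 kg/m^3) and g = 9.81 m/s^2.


Total head at each section: H = z + p/(rho*g) + V^2/(2g).
H1 = -9.5 + 401*1000/(1000*9.81) + 1.92^2/(2*9.81)
   = -9.5 + 40.877 + 0.1879
   = 31.565 m.
H2 = 10.0 + 182*1000/(1000*9.81) + 3.88^2/(2*9.81)
   = 10.0 + 18.552 + 0.7673
   = 29.32 m.
h_L = H1 - H2 = 31.565 - 29.32 = 2.245 m.

2.245


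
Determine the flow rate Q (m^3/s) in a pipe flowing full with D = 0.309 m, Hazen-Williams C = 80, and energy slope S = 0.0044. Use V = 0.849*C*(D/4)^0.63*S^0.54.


For a full circular pipe, R = D/4 = 0.309/4 = 0.0772 m.
V = 0.849 * 80 * 0.0772^0.63 * 0.0044^0.54
  = 0.849 * 80 * 0.19924 * 0.053391
  = 0.7225 m/s.
Pipe area A = pi*D^2/4 = pi*0.309^2/4 = 0.075 m^2.
Q = A * V = 0.075 * 0.7225 = 0.0542 m^3/s.

0.0542


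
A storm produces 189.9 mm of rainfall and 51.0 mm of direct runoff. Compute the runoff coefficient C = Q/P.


The runoff coefficient C = runoff depth / rainfall depth.
C = 51.0 / 189.9
  = 0.2686.

0.2686


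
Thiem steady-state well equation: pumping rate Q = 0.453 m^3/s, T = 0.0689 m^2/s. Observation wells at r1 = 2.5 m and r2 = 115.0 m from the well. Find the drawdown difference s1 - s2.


Thiem equation: s1 - s2 = Q/(2*pi*T) * ln(r2/r1).
ln(r2/r1) = ln(115.0/2.5) = 3.8286.
Q/(2*pi*T) = 0.453 / (2*pi*0.0689) = 0.453 / 0.4329 = 1.0464.
s1 - s2 = 1.0464 * 3.8286 = 4.0063 m.

4.0063


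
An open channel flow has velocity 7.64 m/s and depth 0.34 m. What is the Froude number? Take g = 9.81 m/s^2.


The Froude number is defined as Fr = V / sqrt(g*y).
g*y = 9.81 * 0.34 = 3.3354.
sqrt(g*y) = sqrt(3.3354) = 1.8263.
Fr = 7.64 / 1.8263 = 4.1833.

4.1833


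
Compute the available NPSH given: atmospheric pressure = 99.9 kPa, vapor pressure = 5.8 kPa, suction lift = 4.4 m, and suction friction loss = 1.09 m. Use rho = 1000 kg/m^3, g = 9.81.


NPSHa = p_atm/(rho*g) - z_s - hf_s - p_vap/(rho*g).
p_atm/(rho*g) = 99.9*1000 / (1000*9.81) = 10.183 m.
p_vap/(rho*g) = 5.8*1000 / (1000*9.81) = 0.591 m.
NPSHa = 10.183 - 4.4 - 1.09 - 0.591
      = 4.1 m.

4.1


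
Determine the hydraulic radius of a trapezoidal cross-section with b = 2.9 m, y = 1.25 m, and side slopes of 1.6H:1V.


For a trapezoidal section with side slope z:
A = (b + z*y)*y = (2.9 + 1.6*1.25)*1.25 = 6.125 m^2.
P = b + 2*y*sqrt(1 + z^2) = 2.9 + 2*1.25*sqrt(1 + 1.6^2) = 7.617 m.
R = A/P = 6.125 / 7.617 = 0.8041 m.

0.8041


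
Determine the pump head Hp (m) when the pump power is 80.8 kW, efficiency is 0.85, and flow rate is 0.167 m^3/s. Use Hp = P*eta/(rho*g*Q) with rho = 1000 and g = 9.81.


Pump head formula: Hp = P * eta / (rho * g * Q).
Numerator: P * eta = 80.8 * 1000 * 0.85 = 68680.0 W.
Denominator: rho * g * Q = 1000 * 9.81 * 0.167 = 1638.27.
Hp = 68680.0 / 1638.27 = 41.92 m.

41.92


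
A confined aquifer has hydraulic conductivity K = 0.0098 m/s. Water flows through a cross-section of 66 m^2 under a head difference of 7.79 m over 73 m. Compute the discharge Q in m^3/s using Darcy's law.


Darcy's law: Q = K * A * i, where i = dh/L.
Hydraulic gradient i = 7.79 / 73 = 0.106712.
Q = 0.0098 * 66 * 0.106712
  = 0.069 m^3/s.

0.069


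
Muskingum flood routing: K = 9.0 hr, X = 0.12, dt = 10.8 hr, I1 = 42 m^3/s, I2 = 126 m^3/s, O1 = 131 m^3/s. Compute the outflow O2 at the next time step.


Muskingum coefficients:
denom = 2*K*(1-X) + dt = 2*9.0*(1-0.12) + 10.8 = 26.64.
C0 = (dt - 2*K*X)/denom = (10.8 - 2*9.0*0.12)/26.64 = 0.3243.
C1 = (dt + 2*K*X)/denom = (10.8 + 2*9.0*0.12)/26.64 = 0.4865.
C2 = (2*K*(1-X) - dt)/denom = 0.1892.
O2 = C0*I2 + C1*I1 + C2*O1
   = 0.3243*126 + 0.4865*42 + 0.1892*131
   = 86.08 m^3/s.

86.08


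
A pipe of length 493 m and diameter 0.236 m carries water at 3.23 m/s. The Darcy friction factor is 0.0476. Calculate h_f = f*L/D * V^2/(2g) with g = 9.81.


Darcy-Weisbach equation: h_f = f * (L/D) * V^2/(2g).
f * L/D = 0.0476 * 493/0.236 = 99.4356.
V^2/(2g) = 3.23^2 / (2*9.81) = 10.4329 / 19.62 = 0.5317 m.
h_f = 99.4356 * 0.5317 = 52.875 m.

52.875


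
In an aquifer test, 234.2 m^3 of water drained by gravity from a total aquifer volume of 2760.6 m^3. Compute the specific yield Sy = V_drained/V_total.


Specific yield Sy = Volume drained / Total volume.
Sy = 234.2 / 2760.6
   = 0.0848.

0.0848


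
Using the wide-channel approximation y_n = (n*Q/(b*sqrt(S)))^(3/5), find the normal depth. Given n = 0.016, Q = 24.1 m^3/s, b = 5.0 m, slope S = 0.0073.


We use the wide-channel approximation y_n = (n*Q/(b*sqrt(S)))^(3/5).
sqrt(S) = sqrt(0.0073) = 0.08544.
Numerator: n*Q = 0.016 * 24.1 = 0.3856.
Denominator: b*sqrt(S) = 5.0 * 0.08544 = 0.4272.
arg = 0.9026.
y_n = 0.9026^(3/5) = 0.9404 m.

0.9404


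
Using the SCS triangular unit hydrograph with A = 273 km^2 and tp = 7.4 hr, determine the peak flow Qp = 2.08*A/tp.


SCS formula: Qp = 2.08 * A / tp.
Qp = 2.08 * 273 / 7.4
   = 567.84 / 7.4
   = 76.74 m^3/s per cm.

76.74


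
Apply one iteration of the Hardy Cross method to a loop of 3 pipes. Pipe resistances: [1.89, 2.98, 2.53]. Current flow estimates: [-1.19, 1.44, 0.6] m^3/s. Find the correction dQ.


Numerator terms (r*Q*|Q|): 1.89*-1.19*|-1.19| = -2.6764; 2.98*1.44*|1.44| = 6.1793; 2.53*0.6*|0.6| = 0.9108.
Sum of numerator = 4.4137.
Denominator terms (r*|Q|): 1.89*|-1.19| = 2.2491; 2.98*|1.44| = 4.2912; 2.53*|0.6| = 1.518.
2 * sum of denominator = 2 * 8.0583 = 16.1166.
dQ = -4.4137 / 16.1166 = -0.2739 m^3/s.

-0.2739


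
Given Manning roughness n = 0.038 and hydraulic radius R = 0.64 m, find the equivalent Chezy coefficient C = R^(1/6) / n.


The Chezy coefficient relates to Manning's n through C = R^(1/6) / n.
R^(1/6) = 0.64^(1/6) = 0.928318.
C = 0.928318 / 0.038 = 24.43 m^(1/2)/s.

24.43


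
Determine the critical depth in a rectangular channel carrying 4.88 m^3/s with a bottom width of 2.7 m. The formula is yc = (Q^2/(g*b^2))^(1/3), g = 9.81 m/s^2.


Using yc = (Q^2 / (g * b^2))^(1/3):
Q^2 = 4.88^2 = 23.81.
g * b^2 = 9.81 * 2.7^2 = 9.81 * 7.29 = 71.51.
Q^2 / (g*b^2) = 23.81 / 71.51 = 0.333.
yc = 0.333^(1/3) = 0.6931 m.

0.6931


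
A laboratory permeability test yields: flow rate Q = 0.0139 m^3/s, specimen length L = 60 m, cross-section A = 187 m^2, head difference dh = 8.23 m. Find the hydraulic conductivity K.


From K = Q*L / (A*dh):
Numerator: Q*L = 0.0139 * 60 = 0.834.
Denominator: A*dh = 187 * 8.23 = 1539.01.
K = 0.834 / 1539.01 = 0.000542 m/s.

0.000542


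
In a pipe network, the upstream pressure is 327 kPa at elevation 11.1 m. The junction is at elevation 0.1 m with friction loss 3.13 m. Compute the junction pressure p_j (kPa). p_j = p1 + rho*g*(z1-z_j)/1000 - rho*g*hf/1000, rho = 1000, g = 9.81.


Junction pressure: p_j = p1 + rho*g*(z1 - z_j)/1000 - rho*g*hf/1000.
Elevation term = 1000*9.81*(11.1 - 0.1)/1000 = 107.91 kPa.
Friction term = 1000*9.81*3.13/1000 = 30.705 kPa.
p_j = 327 + 107.91 - 30.705 = 404.2 kPa.

404.2


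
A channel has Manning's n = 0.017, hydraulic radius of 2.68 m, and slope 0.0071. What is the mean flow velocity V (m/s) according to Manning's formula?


Manning's equation gives V = (1/n) * R^(2/3) * S^(1/2).
First, compute R^(2/3) = 2.68^(2/3) = 1.9294.
Next, S^(1/2) = 0.0071^(1/2) = 0.084261.
Then 1/n = 1/0.017 = 58.82.
V = 58.82 * 1.9294 * 0.084261 = 9.5632 m/s.

9.5632


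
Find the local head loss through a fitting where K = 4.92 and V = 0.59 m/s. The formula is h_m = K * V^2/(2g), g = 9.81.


Minor loss formula: h_m = K * V^2/(2g).
V^2 = 0.59^2 = 0.3481.
V^2/(2g) = 0.3481 / 19.62 = 0.0177 m.
h_m = 4.92 * 0.0177 = 0.0873 m.

0.0873


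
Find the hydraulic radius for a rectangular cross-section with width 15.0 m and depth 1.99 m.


For a rectangular section:
Flow area A = b * y = 15.0 * 1.99 = 29.85 m^2.
Wetted perimeter P = b + 2y = 15.0 + 2*1.99 = 18.98 m.
Hydraulic radius R = A/P = 29.85 / 18.98 = 1.5727 m.

1.5727


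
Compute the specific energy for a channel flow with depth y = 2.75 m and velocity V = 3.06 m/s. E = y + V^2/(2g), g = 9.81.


Specific energy E = y + V^2/(2g).
Velocity head = V^2/(2g) = 3.06^2 / (2*9.81) = 9.3636 / 19.62 = 0.4772 m.
E = 2.75 + 0.4772 = 3.2272 m.

3.2272


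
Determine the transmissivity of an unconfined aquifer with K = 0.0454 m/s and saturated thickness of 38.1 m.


Transmissivity is defined as T = K * h.
T = 0.0454 * 38.1
  = 1.7297 m^2/s.

1.7297


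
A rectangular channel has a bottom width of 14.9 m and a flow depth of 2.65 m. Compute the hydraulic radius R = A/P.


For a rectangular section:
Flow area A = b * y = 14.9 * 2.65 = 39.48 m^2.
Wetted perimeter P = b + 2y = 14.9 + 2*2.65 = 20.2 m.
Hydraulic radius R = A/P = 39.48 / 20.2 = 1.9547 m.

1.9547


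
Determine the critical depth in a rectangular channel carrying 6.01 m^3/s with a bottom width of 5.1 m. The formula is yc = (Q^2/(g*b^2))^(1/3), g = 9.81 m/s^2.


Using yc = (Q^2 / (g * b^2))^(1/3):
Q^2 = 6.01^2 = 36.12.
g * b^2 = 9.81 * 5.1^2 = 9.81 * 26.01 = 255.16.
Q^2 / (g*b^2) = 36.12 / 255.16 = 0.1416.
yc = 0.1416^(1/3) = 0.5212 m.

0.5212


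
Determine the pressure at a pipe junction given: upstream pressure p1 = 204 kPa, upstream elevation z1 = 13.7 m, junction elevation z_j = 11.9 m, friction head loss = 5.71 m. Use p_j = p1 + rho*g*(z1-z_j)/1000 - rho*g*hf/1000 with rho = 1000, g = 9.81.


Junction pressure: p_j = p1 + rho*g*(z1 - z_j)/1000 - rho*g*hf/1000.
Elevation term = 1000*9.81*(13.7 - 11.9)/1000 = 17.658 kPa.
Friction term = 1000*9.81*5.71/1000 = 56.015 kPa.
p_j = 204 + 17.658 - 56.015 = 165.64 kPa.

165.64


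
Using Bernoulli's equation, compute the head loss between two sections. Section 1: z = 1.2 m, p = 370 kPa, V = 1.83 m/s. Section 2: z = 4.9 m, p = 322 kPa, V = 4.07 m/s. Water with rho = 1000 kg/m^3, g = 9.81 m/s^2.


Total head at each section: H = z + p/(rho*g) + V^2/(2g).
H1 = 1.2 + 370*1000/(1000*9.81) + 1.83^2/(2*9.81)
   = 1.2 + 37.717 + 0.1707
   = 39.087 m.
H2 = 4.9 + 322*1000/(1000*9.81) + 4.07^2/(2*9.81)
   = 4.9 + 32.824 + 0.8443
   = 38.568 m.
h_L = H1 - H2 = 39.087 - 38.568 = 0.519 m.

0.519


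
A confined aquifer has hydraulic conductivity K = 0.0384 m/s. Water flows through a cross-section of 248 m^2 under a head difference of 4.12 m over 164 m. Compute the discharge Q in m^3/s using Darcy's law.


Darcy's law: Q = K * A * i, where i = dh/L.
Hydraulic gradient i = 4.12 / 164 = 0.025122.
Q = 0.0384 * 248 * 0.025122
  = 0.2392 m^3/s.

0.2392


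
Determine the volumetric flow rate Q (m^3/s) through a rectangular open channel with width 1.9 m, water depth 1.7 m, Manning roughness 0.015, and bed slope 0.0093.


For a rectangular channel, the cross-sectional area A = b * y = 1.9 * 1.7 = 3.23 m^2.
The wetted perimeter P = b + 2y = 1.9 + 2*1.7 = 5.3 m.
Hydraulic radius R = A/P = 3.23/5.3 = 0.6094 m.
Velocity V = (1/n)*R^(2/3)*S^(1/2) = (1/0.015)*0.6094^(2/3)*0.0093^(1/2) = 4.6213 m/s.
Discharge Q = A * V = 3.23 * 4.6213 = 14.927 m^3/s.

14.927


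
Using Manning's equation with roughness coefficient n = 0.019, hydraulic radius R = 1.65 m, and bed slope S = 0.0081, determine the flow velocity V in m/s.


Manning's equation gives V = (1/n) * R^(2/3) * S^(1/2).
First, compute R^(2/3) = 1.65^(2/3) = 1.3963.
Next, S^(1/2) = 0.0081^(1/2) = 0.09.
Then 1/n = 1/0.019 = 52.63.
V = 52.63 * 1.3963 * 0.09 = 6.6142 m/s.

6.6142


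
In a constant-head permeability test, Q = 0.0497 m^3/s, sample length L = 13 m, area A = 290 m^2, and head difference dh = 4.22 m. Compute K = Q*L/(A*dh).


From K = Q*L / (A*dh):
Numerator: Q*L = 0.0497 * 13 = 0.6461.
Denominator: A*dh = 290 * 4.22 = 1223.8.
K = 0.6461 / 1223.8 = 0.000528 m/s.

0.000528


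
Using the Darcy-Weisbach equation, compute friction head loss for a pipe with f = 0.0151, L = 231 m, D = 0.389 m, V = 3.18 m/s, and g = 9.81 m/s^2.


Darcy-Weisbach equation: h_f = f * (L/D) * V^2/(2g).
f * L/D = 0.0151 * 231/0.389 = 8.9668.
V^2/(2g) = 3.18^2 / (2*9.81) = 10.1124 / 19.62 = 0.5154 m.
h_f = 8.9668 * 0.5154 = 4.622 m.

4.622


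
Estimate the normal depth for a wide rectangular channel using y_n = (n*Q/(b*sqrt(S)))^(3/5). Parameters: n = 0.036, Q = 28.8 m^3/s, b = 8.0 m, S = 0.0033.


We use the wide-channel approximation y_n = (n*Q/(b*sqrt(S)))^(3/5).
sqrt(S) = sqrt(0.0033) = 0.057446.
Numerator: n*Q = 0.036 * 28.8 = 1.0368.
Denominator: b*sqrt(S) = 8.0 * 0.057446 = 0.459568.
arg = 2.256.
y_n = 2.256^(3/5) = 1.6293 m.

1.6293


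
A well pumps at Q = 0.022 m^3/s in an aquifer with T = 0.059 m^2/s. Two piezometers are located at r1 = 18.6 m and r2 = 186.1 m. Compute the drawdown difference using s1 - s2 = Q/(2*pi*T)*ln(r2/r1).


Thiem equation: s1 - s2 = Q/(2*pi*T) * ln(r2/r1).
ln(r2/r1) = ln(186.1/18.6) = 2.3031.
Q/(2*pi*T) = 0.022 / (2*pi*0.059) = 0.022 / 0.3707 = 0.0593.
s1 - s2 = 0.0593 * 2.3031 = 0.1367 m.

0.1367


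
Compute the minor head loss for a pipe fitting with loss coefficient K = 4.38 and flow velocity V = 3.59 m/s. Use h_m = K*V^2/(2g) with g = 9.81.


Minor loss formula: h_m = K * V^2/(2g).
V^2 = 3.59^2 = 12.8881.
V^2/(2g) = 12.8881 / 19.62 = 0.6569 m.
h_m = 4.38 * 0.6569 = 2.8772 m.

2.8772


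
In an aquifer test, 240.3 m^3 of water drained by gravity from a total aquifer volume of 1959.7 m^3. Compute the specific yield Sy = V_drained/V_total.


Specific yield Sy = Volume drained / Total volume.
Sy = 240.3 / 1959.7
   = 0.1226.

0.1226


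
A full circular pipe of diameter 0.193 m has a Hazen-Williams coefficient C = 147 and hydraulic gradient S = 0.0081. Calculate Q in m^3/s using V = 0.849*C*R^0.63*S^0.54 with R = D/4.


For a full circular pipe, R = D/4 = 0.193/4 = 0.0483 m.
V = 0.849 * 147 * 0.0483^0.63 * 0.0081^0.54
  = 0.849 * 147 * 0.148116 * 0.07423
  = 1.3722 m/s.
Pipe area A = pi*D^2/4 = pi*0.193^2/4 = 0.0293 m^2.
Q = A * V = 0.0293 * 1.3722 = 0.0401 m^3/s.

0.0401


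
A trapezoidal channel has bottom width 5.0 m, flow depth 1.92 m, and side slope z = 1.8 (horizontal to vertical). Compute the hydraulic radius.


For a trapezoidal section with side slope z:
A = (b + z*y)*y = (5.0 + 1.8*1.92)*1.92 = 16.236 m^2.
P = b + 2*y*sqrt(1 + z^2) = 5.0 + 2*1.92*sqrt(1 + 1.8^2) = 12.907 m.
R = A/P = 16.236 / 12.907 = 1.2579 m.

1.2579


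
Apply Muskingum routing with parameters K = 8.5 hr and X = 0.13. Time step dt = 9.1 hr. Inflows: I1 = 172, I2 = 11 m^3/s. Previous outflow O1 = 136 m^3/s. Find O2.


Muskingum coefficients:
denom = 2*K*(1-X) + dt = 2*8.5*(1-0.13) + 9.1 = 23.89.
C0 = (dt - 2*K*X)/denom = (9.1 - 2*8.5*0.13)/23.89 = 0.2884.
C1 = (dt + 2*K*X)/denom = (9.1 + 2*8.5*0.13)/23.89 = 0.4734.
C2 = (2*K*(1-X) - dt)/denom = 0.2382.
O2 = C0*I2 + C1*I1 + C2*O1
   = 0.2884*11 + 0.4734*172 + 0.2382*136
   = 116.99 m^3/s.

116.99


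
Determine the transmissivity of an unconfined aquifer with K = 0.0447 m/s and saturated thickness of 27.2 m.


Transmissivity is defined as T = K * h.
T = 0.0447 * 27.2
  = 1.2158 m^2/s.

1.2158


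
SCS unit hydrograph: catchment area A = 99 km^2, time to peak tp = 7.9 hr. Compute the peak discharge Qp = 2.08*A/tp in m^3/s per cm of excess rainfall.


SCS formula: Qp = 2.08 * A / tp.
Qp = 2.08 * 99 / 7.9
   = 205.92 / 7.9
   = 26.07 m^3/s per cm.

26.07


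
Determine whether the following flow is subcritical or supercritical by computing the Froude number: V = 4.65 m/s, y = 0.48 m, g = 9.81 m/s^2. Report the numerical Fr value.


The Froude number is defined as Fr = V / sqrt(g*y).
g*y = 9.81 * 0.48 = 4.7088.
sqrt(g*y) = sqrt(4.7088) = 2.17.
Fr = 4.65 / 2.17 = 2.1429.
Since Fr > 1, the flow is supercritical.

2.1429


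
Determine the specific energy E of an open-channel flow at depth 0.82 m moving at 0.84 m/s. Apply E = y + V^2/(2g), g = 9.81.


Specific energy E = y + V^2/(2g).
Velocity head = V^2/(2g) = 0.84^2 / (2*9.81) = 0.7056 / 19.62 = 0.036 m.
E = 0.82 + 0.036 = 0.856 m.

0.856


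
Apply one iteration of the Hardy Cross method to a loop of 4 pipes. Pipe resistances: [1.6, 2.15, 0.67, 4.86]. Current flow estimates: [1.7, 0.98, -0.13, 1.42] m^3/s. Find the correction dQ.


Numerator terms (r*Q*|Q|): 1.6*1.7*|1.7| = 4.624; 2.15*0.98*|0.98| = 2.0649; 0.67*-0.13*|-0.13| = -0.0113; 4.86*1.42*|1.42| = 9.7997.
Sum of numerator = 16.4772.
Denominator terms (r*|Q|): 1.6*|1.7| = 2.72; 2.15*|0.98| = 2.107; 0.67*|-0.13| = 0.0871; 4.86*|1.42| = 6.9012.
2 * sum of denominator = 2 * 11.8153 = 23.6306.
dQ = -16.4772 / 23.6306 = -0.6973 m^3/s.

-0.6973


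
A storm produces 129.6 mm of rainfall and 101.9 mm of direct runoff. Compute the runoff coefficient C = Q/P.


The runoff coefficient C = runoff depth / rainfall depth.
C = 101.9 / 129.6
  = 0.7863.

0.7863


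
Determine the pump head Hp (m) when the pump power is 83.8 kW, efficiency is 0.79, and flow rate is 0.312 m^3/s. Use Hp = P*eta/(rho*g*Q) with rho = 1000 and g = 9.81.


Pump head formula: Hp = P * eta / (rho * g * Q).
Numerator: P * eta = 83.8 * 1000 * 0.79 = 66202.0 W.
Denominator: rho * g * Q = 1000 * 9.81 * 0.312 = 3060.72.
Hp = 66202.0 / 3060.72 = 21.63 m.

21.63


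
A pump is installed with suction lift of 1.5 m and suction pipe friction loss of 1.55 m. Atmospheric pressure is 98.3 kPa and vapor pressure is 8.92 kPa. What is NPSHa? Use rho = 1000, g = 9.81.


NPSHa = p_atm/(rho*g) - z_s - hf_s - p_vap/(rho*g).
p_atm/(rho*g) = 98.3*1000 / (1000*9.81) = 10.02 m.
p_vap/(rho*g) = 8.92*1000 / (1000*9.81) = 0.909 m.
NPSHa = 10.02 - 1.5 - 1.55 - 0.909
      = 6.06 m.

6.06


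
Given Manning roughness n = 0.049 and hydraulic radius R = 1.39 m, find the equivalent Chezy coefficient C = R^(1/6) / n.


The Chezy coefficient relates to Manning's n through C = R^(1/6) / n.
R^(1/6) = 1.39^(1/6) = 1.056418.
C = 1.056418 / 0.049 = 21.56 m^(1/2)/s.

21.56


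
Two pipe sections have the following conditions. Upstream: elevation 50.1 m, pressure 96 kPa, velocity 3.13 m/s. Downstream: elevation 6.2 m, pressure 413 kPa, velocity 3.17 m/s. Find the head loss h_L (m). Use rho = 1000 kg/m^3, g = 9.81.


Total head at each section: H = z + p/(rho*g) + V^2/(2g).
H1 = 50.1 + 96*1000/(1000*9.81) + 3.13^2/(2*9.81)
   = 50.1 + 9.786 + 0.4993
   = 60.385 m.
H2 = 6.2 + 413*1000/(1000*9.81) + 3.17^2/(2*9.81)
   = 6.2 + 42.1 + 0.5122
   = 48.812 m.
h_L = H1 - H2 = 60.385 - 48.812 = 11.573 m.

11.573


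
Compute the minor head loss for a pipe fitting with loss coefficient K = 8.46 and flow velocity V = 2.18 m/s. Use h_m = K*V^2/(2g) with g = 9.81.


Minor loss formula: h_m = K * V^2/(2g).
V^2 = 2.18^2 = 4.7524.
V^2/(2g) = 4.7524 / 19.62 = 0.2422 m.
h_m = 8.46 * 0.2422 = 2.0492 m.

2.0492


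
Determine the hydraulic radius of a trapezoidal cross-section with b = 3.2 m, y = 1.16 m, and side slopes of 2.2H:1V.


For a trapezoidal section with side slope z:
A = (b + z*y)*y = (3.2 + 2.2*1.16)*1.16 = 6.672 m^2.
P = b + 2*y*sqrt(1 + z^2) = 3.2 + 2*1.16*sqrt(1 + 2.2^2) = 8.807 m.
R = A/P = 6.672 / 8.807 = 0.7577 m.

0.7577


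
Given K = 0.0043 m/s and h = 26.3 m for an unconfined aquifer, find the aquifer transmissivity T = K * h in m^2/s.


Transmissivity is defined as T = K * h.
T = 0.0043 * 26.3
  = 0.1131 m^2/s.

0.1131


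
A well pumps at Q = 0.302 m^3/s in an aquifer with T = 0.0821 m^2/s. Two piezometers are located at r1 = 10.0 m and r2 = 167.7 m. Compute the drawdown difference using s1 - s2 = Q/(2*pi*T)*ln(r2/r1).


Thiem equation: s1 - s2 = Q/(2*pi*T) * ln(r2/r1).
ln(r2/r1) = ln(167.7/10.0) = 2.8196.
Q/(2*pi*T) = 0.302 / (2*pi*0.0821) = 0.302 / 0.5158 = 0.5854.
s1 - s2 = 0.5854 * 2.8196 = 1.6507 m.

1.6507


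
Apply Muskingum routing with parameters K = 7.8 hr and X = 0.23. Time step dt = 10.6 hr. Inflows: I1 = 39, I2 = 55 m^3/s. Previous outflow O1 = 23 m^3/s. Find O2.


Muskingum coefficients:
denom = 2*K*(1-X) + dt = 2*7.8*(1-0.23) + 10.6 = 22.612.
C0 = (dt - 2*K*X)/denom = (10.6 - 2*7.8*0.23)/22.612 = 0.3101.
C1 = (dt + 2*K*X)/denom = (10.6 + 2*7.8*0.23)/22.612 = 0.6275.
C2 = (2*K*(1-X) - dt)/denom = 0.0624.
O2 = C0*I2 + C1*I1 + C2*O1
   = 0.3101*55 + 0.6275*39 + 0.0624*23
   = 42.96 m^3/s.

42.96


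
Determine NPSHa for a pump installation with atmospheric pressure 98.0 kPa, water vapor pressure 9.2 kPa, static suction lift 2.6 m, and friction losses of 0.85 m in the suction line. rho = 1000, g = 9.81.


NPSHa = p_atm/(rho*g) - z_s - hf_s - p_vap/(rho*g).
p_atm/(rho*g) = 98.0*1000 / (1000*9.81) = 9.99 m.
p_vap/(rho*g) = 9.2*1000 / (1000*9.81) = 0.938 m.
NPSHa = 9.99 - 2.6 - 0.85 - 0.938
      = 5.6 m.

5.6


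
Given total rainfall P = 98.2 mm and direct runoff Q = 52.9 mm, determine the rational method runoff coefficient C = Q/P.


The runoff coefficient C = runoff depth / rainfall depth.
C = 52.9 / 98.2
  = 0.5387.

0.5387


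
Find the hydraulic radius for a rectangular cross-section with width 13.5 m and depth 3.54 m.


For a rectangular section:
Flow area A = b * y = 13.5 * 3.54 = 47.79 m^2.
Wetted perimeter P = b + 2y = 13.5 + 2*3.54 = 20.58 m.
Hydraulic radius R = A/P = 47.79 / 20.58 = 2.3222 m.

2.3222


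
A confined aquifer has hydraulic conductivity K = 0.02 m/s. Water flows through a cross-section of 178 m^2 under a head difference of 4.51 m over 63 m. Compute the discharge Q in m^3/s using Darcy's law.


Darcy's law: Q = K * A * i, where i = dh/L.
Hydraulic gradient i = 4.51 / 63 = 0.071587.
Q = 0.02 * 178 * 0.071587
  = 0.2549 m^3/s.

0.2549


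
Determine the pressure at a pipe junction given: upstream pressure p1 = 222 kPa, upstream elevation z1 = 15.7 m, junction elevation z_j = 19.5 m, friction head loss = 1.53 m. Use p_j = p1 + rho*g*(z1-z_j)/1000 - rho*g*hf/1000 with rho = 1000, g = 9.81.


Junction pressure: p_j = p1 + rho*g*(z1 - z_j)/1000 - rho*g*hf/1000.
Elevation term = 1000*9.81*(15.7 - 19.5)/1000 = -37.278 kPa.
Friction term = 1000*9.81*1.53/1000 = 15.009 kPa.
p_j = 222 + -37.278 - 15.009 = 169.71 kPa.

169.71


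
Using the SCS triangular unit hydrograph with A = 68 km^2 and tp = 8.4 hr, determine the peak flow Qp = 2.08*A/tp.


SCS formula: Qp = 2.08 * A / tp.
Qp = 2.08 * 68 / 8.4
   = 141.44 / 8.4
   = 16.84 m^3/s per cm.

16.84


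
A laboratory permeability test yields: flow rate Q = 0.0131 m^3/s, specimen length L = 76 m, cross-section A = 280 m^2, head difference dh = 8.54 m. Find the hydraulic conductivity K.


From K = Q*L / (A*dh):
Numerator: Q*L = 0.0131 * 76 = 0.9956.
Denominator: A*dh = 280 * 8.54 = 2391.2.
K = 0.9956 / 2391.2 = 0.000416 m/s.

0.000416


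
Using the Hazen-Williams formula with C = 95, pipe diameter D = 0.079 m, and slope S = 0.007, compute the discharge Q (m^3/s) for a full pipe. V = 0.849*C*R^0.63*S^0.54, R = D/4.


For a full circular pipe, R = D/4 = 0.079/4 = 0.0198 m.
V = 0.849 * 95 * 0.0198^0.63 * 0.007^0.54
  = 0.849 * 95 * 0.084374 * 0.068605
  = 0.4669 m/s.
Pipe area A = pi*D^2/4 = pi*0.079^2/4 = 0.0049 m^2.
Q = A * V = 0.0049 * 0.4669 = 0.0023 m^3/s.

0.0023


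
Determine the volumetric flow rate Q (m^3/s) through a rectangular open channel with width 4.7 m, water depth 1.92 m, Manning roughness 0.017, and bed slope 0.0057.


For a rectangular channel, the cross-sectional area A = b * y = 4.7 * 1.92 = 9.02 m^2.
The wetted perimeter P = b + 2y = 4.7 + 2*1.92 = 8.54 m.
Hydraulic radius R = A/P = 9.02/8.54 = 1.0567 m.
Velocity V = (1/n)*R^(2/3)*S^(1/2) = (1/0.017)*1.0567^(2/3)*0.0057^(1/2) = 4.6073 m/s.
Discharge Q = A * V = 9.02 * 4.6073 = 41.577 m^3/s.

41.577


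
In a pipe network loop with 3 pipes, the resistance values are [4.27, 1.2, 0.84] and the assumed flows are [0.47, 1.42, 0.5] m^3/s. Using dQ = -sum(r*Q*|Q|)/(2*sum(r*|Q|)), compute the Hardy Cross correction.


Numerator terms (r*Q*|Q|): 4.27*0.47*|0.47| = 0.9432; 1.2*1.42*|1.42| = 2.4197; 0.84*0.5*|0.5| = 0.21.
Sum of numerator = 3.5729.
Denominator terms (r*|Q|): 4.27*|0.47| = 2.0069; 1.2*|1.42| = 1.704; 0.84*|0.5| = 0.42.
2 * sum of denominator = 2 * 4.1309 = 8.2618.
dQ = -3.5729 / 8.2618 = -0.4325 m^3/s.

-0.4325


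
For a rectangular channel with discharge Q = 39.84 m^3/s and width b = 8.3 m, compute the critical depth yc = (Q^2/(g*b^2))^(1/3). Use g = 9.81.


Using yc = (Q^2 / (g * b^2))^(1/3):
Q^2 = 39.84^2 = 1587.23.
g * b^2 = 9.81 * 8.3^2 = 9.81 * 68.89 = 675.81.
Q^2 / (g*b^2) = 1587.23 / 675.81 = 2.3486.
yc = 2.3486^(1/3) = 1.3292 m.

1.3292


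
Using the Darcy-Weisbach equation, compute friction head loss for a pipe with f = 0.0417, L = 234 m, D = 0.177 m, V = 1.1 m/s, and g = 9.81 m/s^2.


Darcy-Weisbach equation: h_f = f * (L/D) * V^2/(2g).
f * L/D = 0.0417 * 234/0.177 = 55.1288.
V^2/(2g) = 1.1^2 / (2*9.81) = 1.21 / 19.62 = 0.0617 m.
h_f = 55.1288 * 0.0617 = 3.4 m.

3.4


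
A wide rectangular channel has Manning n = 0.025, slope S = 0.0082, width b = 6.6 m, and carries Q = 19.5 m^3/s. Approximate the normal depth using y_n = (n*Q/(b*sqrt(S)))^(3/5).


We use the wide-channel approximation y_n = (n*Q/(b*sqrt(S)))^(3/5).
sqrt(S) = sqrt(0.0082) = 0.090554.
Numerator: n*Q = 0.025 * 19.5 = 0.4875.
Denominator: b*sqrt(S) = 6.6 * 0.090554 = 0.597656.
arg = 0.8157.
y_n = 0.8157^(3/5) = 0.8849 m.

0.8849


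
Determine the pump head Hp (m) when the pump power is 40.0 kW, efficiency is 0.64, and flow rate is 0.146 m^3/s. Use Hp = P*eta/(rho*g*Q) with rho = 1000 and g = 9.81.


Pump head formula: Hp = P * eta / (rho * g * Q).
Numerator: P * eta = 40.0 * 1000 * 0.64 = 25600.0 W.
Denominator: rho * g * Q = 1000 * 9.81 * 0.146 = 1432.26.
Hp = 25600.0 / 1432.26 = 17.87 m.

17.87


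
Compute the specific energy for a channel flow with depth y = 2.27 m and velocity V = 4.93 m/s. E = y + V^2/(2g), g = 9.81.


Specific energy E = y + V^2/(2g).
Velocity head = V^2/(2g) = 4.93^2 / (2*9.81) = 24.3049 / 19.62 = 1.2388 m.
E = 2.27 + 1.2388 = 3.5088 m.

3.5088


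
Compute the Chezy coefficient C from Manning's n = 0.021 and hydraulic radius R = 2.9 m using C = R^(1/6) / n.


The Chezy coefficient relates to Manning's n through C = R^(1/6) / n.
R^(1/6) = 2.9^(1/6) = 1.19417.
C = 1.19417 / 0.021 = 56.87 m^(1/2)/s.

56.87


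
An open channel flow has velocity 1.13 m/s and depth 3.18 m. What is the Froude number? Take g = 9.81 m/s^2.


The Froude number is defined as Fr = V / sqrt(g*y).
g*y = 9.81 * 3.18 = 31.1958.
sqrt(g*y) = sqrt(31.1958) = 5.5853.
Fr = 1.13 / 5.5853 = 0.2023.

0.2023


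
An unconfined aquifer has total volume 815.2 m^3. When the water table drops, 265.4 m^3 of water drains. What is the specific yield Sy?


Specific yield Sy = Volume drained / Total volume.
Sy = 265.4 / 815.2
   = 0.3256.

0.3256


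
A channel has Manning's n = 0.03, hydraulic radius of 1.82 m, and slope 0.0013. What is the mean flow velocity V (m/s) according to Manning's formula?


Manning's equation gives V = (1/n) * R^(2/3) * S^(1/2).
First, compute R^(2/3) = 1.82^(2/3) = 1.4907.
Next, S^(1/2) = 0.0013^(1/2) = 0.036056.
Then 1/n = 1/0.03 = 33.33.
V = 33.33 * 1.4907 * 0.036056 = 1.7916 m/s.

1.7916


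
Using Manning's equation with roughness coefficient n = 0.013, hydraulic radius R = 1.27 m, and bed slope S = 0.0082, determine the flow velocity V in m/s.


Manning's equation gives V = (1/n) * R^(2/3) * S^(1/2).
First, compute R^(2/3) = 1.27^(2/3) = 1.1727.
Next, S^(1/2) = 0.0082^(1/2) = 0.090554.
Then 1/n = 1/0.013 = 76.92.
V = 76.92 * 1.1727 * 0.090554 = 8.1689 m/s.

8.1689


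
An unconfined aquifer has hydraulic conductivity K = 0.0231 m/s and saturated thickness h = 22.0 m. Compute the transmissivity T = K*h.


Transmissivity is defined as T = K * h.
T = 0.0231 * 22.0
  = 0.5082 m^2/s.

0.5082


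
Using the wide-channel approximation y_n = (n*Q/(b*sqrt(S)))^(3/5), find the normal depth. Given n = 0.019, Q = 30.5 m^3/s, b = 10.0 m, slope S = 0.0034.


We use the wide-channel approximation y_n = (n*Q/(b*sqrt(S)))^(3/5).
sqrt(S) = sqrt(0.0034) = 0.05831.
Numerator: n*Q = 0.019 * 30.5 = 0.5795.
Denominator: b*sqrt(S) = 10.0 * 0.05831 = 0.5831.
arg = 0.9938.
y_n = 0.9938^(3/5) = 0.9963 m.

0.9963


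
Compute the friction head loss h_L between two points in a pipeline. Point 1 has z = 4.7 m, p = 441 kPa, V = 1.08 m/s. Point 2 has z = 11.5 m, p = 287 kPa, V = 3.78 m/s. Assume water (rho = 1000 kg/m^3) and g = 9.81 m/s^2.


Total head at each section: H = z + p/(rho*g) + V^2/(2g).
H1 = 4.7 + 441*1000/(1000*9.81) + 1.08^2/(2*9.81)
   = 4.7 + 44.954 + 0.0594
   = 49.714 m.
H2 = 11.5 + 287*1000/(1000*9.81) + 3.78^2/(2*9.81)
   = 11.5 + 29.256 + 0.7283
   = 41.484 m.
h_L = H1 - H2 = 49.714 - 41.484 = 8.229 m.

8.229


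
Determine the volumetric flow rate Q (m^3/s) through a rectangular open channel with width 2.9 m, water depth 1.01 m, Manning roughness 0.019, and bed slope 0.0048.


For a rectangular channel, the cross-sectional area A = b * y = 2.9 * 1.01 = 2.93 m^2.
The wetted perimeter P = b + 2y = 2.9 + 2*1.01 = 4.92 m.
Hydraulic radius R = A/P = 2.93/4.92 = 0.5953 m.
Velocity V = (1/n)*R^(2/3)*S^(1/2) = (1/0.019)*0.5953^(2/3)*0.0048^(1/2) = 2.5805 m/s.
Discharge Q = A * V = 2.93 * 2.5805 = 7.558 m^3/s.

7.558


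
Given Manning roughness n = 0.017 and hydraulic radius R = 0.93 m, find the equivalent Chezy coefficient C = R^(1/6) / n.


The Chezy coefficient relates to Manning's n through C = R^(1/6) / n.
R^(1/6) = 0.93^(1/6) = 0.987978.
C = 0.987978 / 0.017 = 58.12 m^(1/2)/s.

58.12


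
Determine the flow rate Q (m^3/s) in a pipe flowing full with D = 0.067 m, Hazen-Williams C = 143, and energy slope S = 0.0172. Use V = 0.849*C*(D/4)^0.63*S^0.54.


For a full circular pipe, R = D/4 = 0.067/4 = 0.0168 m.
V = 0.849 * 143 * 0.0168^0.63 * 0.0172^0.54
  = 0.849 * 143 * 0.076055 * 0.111477
  = 1.0293 m/s.
Pipe area A = pi*D^2/4 = pi*0.067^2/4 = 0.0035 m^2.
Q = A * V = 0.0035 * 1.0293 = 0.0036 m^3/s.

0.0036


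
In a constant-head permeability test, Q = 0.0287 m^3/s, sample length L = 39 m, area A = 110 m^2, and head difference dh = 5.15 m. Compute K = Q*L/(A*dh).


From K = Q*L / (A*dh):
Numerator: Q*L = 0.0287 * 39 = 1.1193.
Denominator: A*dh = 110 * 5.15 = 566.5.
K = 1.1193 / 566.5 = 0.001976 m/s.

0.001976


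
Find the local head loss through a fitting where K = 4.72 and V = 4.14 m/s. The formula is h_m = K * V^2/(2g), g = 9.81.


Minor loss formula: h_m = K * V^2/(2g).
V^2 = 4.14^2 = 17.1396.
V^2/(2g) = 17.1396 / 19.62 = 0.8736 m.
h_m = 4.72 * 0.8736 = 4.1233 m.

4.1233


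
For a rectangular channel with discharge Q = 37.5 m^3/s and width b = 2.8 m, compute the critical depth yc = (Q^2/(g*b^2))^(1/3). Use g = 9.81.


Using yc = (Q^2 / (g * b^2))^(1/3):
Q^2 = 37.5^2 = 1406.25.
g * b^2 = 9.81 * 2.8^2 = 9.81 * 7.84 = 76.91.
Q^2 / (g*b^2) = 1406.25 / 76.91 = 18.2844.
yc = 18.2844^(1/3) = 2.6345 m.

2.6345


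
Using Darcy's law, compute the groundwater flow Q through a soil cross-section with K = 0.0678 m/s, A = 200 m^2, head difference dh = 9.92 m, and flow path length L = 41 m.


Darcy's law: Q = K * A * i, where i = dh/L.
Hydraulic gradient i = 9.92 / 41 = 0.241951.
Q = 0.0678 * 200 * 0.241951
  = 3.2809 m^3/s.

3.2809


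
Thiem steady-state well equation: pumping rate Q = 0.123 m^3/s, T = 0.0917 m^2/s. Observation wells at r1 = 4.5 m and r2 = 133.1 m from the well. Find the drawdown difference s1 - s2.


Thiem equation: s1 - s2 = Q/(2*pi*T) * ln(r2/r1).
ln(r2/r1) = ln(133.1/4.5) = 3.387.
Q/(2*pi*T) = 0.123 / (2*pi*0.0917) = 0.123 / 0.5762 = 0.2135.
s1 - s2 = 0.2135 * 3.387 = 0.7231 m.

0.7231


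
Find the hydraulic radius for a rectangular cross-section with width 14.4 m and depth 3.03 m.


For a rectangular section:
Flow area A = b * y = 14.4 * 3.03 = 43.63 m^2.
Wetted perimeter P = b + 2y = 14.4 + 2*3.03 = 20.46 m.
Hydraulic radius R = A/P = 43.63 / 20.46 = 2.1326 m.

2.1326


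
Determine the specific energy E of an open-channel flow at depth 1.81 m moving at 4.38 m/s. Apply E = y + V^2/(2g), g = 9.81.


Specific energy E = y + V^2/(2g).
Velocity head = V^2/(2g) = 4.38^2 / (2*9.81) = 19.1844 / 19.62 = 0.9778 m.
E = 1.81 + 0.9778 = 2.7878 m.

2.7878


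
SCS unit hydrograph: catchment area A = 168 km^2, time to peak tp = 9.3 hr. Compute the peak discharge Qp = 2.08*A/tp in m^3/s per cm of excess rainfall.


SCS formula: Qp = 2.08 * A / tp.
Qp = 2.08 * 168 / 9.3
   = 349.44 / 9.3
   = 37.57 m^3/s per cm.

37.57


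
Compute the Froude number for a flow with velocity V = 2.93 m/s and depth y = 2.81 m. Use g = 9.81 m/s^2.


The Froude number is defined as Fr = V / sqrt(g*y).
g*y = 9.81 * 2.81 = 27.5661.
sqrt(g*y) = sqrt(27.5661) = 5.2503.
Fr = 2.93 / 5.2503 = 0.5581.

0.5581


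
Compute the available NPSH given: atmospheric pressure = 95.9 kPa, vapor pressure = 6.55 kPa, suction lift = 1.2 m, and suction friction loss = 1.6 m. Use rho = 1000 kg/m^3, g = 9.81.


NPSHa = p_atm/(rho*g) - z_s - hf_s - p_vap/(rho*g).
p_atm/(rho*g) = 95.9*1000 / (1000*9.81) = 9.776 m.
p_vap/(rho*g) = 6.55*1000 / (1000*9.81) = 0.668 m.
NPSHa = 9.776 - 1.2 - 1.6 - 0.668
      = 6.31 m.

6.31


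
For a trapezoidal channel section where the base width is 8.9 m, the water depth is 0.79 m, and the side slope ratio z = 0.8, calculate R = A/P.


For a trapezoidal section with side slope z:
A = (b + z*y)*y = (8.9 + 0.8*0.79)*0.79 = 7.53 m^2.
P = b + 2*y*sqrt(1 + z^2) = 8.9 + 2*0.79*sqrt(1 + 0.8^2) = 10.923 m.
R = A/P = 7.53 / 10.923 = 0.6894 m.

0.6894


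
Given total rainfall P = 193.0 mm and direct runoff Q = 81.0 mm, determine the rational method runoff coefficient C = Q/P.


The runoff coefficient C = runoff depth / rainfall depth.
C = 81.0 / 193.0
  = 0.4197.

0.4197


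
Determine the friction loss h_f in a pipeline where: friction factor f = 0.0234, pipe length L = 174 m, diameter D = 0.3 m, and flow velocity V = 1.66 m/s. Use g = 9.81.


Darcy-Weisbach equation: h_f = f * (L/D) * V^2/(2g).
f * L/D = 0.0234 * 174/0.3 = 13.572.
V^2/(2g) = 1.66^2 / (2*9.81) = 2.7556 / 19.62 = 0.1404 m.
h_f = 13.572 * 0.1404 = 1.906 m.

1.906


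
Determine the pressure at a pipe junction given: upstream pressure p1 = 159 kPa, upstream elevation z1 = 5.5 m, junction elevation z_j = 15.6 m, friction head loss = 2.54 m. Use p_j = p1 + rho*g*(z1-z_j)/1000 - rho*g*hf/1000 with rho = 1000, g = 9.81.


Junction pressure: p_j = p1 + rho*g*(z1 - z_j)/1000 - rho*g*hf/1000.
Elevation term = 1000*9.81*(5.5 - 15.6)/1000 = -99.081 kPa.
Friction term = 1000*9.81*2.54/1000 = 24.917 kPa.
p_j = 159 + -99.081 - 24.917 = 35.0 kPa.

35.0


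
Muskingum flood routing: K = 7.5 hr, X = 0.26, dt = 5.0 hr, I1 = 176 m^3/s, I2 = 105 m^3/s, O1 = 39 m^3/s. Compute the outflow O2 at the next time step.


Muskingum coefficients:
denom = 2*K*(1-X) + dt = 2*7.5*(1-0.26) + 5.0 = 16.1.
C0 = (dt - 2*K*X)/denom = (5.0 - 2*7.5*0.26)/16.1 = 0.0683.
C1 = (dt + 2*K*X)/denom = (5.0 + 2*7.5*0.26)/16.1 = 0.5528.
C2 = (2*K*(1-X) - dt)/denom = 0.3789.
O2 = C0*I2 + C1*I1 + C2*O1
   = 0.0683*105 + 0.5528*176 + 0.3789*39
   = 119.24 m^3/s.

119.24


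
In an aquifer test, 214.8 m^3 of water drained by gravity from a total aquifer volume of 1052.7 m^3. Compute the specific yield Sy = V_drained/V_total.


Specific yield Sy = Volume drained / Total volume.
Sy = 214.8 / 1052.7
   = 0.204.

0.204


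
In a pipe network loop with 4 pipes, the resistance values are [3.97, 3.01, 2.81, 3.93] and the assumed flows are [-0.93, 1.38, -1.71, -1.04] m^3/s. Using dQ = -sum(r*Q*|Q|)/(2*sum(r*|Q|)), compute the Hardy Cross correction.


Numerator terms (r*Q*|Q|): 3.97*-0.93*|-0.93| = -3.4337; 3.01*1.38*|1.38| = 5.7322; 2.81*-1.71*|-1.71| = -8.2167; 3.93*-1.04*|-1.04| = -4.2507.
Sum of numerator = -10.1688.
Denominator terms (r*|Q|): 3.97*|-0.93| = 3.6921; 3.01*|1.38| = 4.1538; 2.81*|-1.71| = 4.8051; 3.93*|-1.04| = 4.0872.
2 * sum of denominator = 2 * 16.7382 = 33.4764.
dQ = --10.1688 / 33.4764 = 0.3038 m^3/s.

0.3038


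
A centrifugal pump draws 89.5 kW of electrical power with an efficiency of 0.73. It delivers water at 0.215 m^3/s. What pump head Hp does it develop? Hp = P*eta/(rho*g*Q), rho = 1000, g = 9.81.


Pump head formula: Hp = P * eta / (rho * g * Q).
Numerator: P * eta = 89.5 * 1000 * 0.73 = 65335.0 W.
Denominator: rho * g * Q = 1000 * 9.81 * 0.215 = 2109.15.
Hp = 65335.0 / 2109.15 = 30.98 m.

30.98


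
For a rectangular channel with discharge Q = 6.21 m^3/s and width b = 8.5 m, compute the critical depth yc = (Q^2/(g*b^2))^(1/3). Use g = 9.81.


Using yc = (Q^2 / (g * b^2))^(1/3):
Q^2 = 6.21^2 = 38.56.
g * b^2 = 9.81 * 8.5^2 = 9.81 * 72.25 = 708.77.
Q^2 / (g*b^2) = 38.56 / 708.77 = 0.0544.
yc = 0.0544^(1/3) = 0.3789 m.

0.3789


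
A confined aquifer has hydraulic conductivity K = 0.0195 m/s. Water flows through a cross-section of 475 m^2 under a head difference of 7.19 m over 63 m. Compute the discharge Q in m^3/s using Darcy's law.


Darcy's law: Q = K * A * i, where i = dh/L.
Hydraulic gradient i = 7.19 / 63 = 0.114127.
Q = 0.0195 * 475 * 0.114127
  = 1.0571 m^3/s.

1.0571


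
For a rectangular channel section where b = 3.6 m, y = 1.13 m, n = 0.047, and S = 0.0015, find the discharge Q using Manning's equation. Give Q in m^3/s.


For a rectangular channel, the cross-sectional area A = b * y = 3.6 * 1.13 = 4.07 m^2.
The wetted perimeter P = b + 2y = 3.6 + 2*1.13 = 5.86 m.
Hydraulic radius R = A/P = 4.07/5.86 = 0.6942 m.
Velocity V = (1/n)*R^(2/3)*S^(1/2) = (1/0.047)*0.6942^(2/3)*0.0015^(1/2) = 0.6461 m/s.
Discharge Q = A * V = 4.07 * 0.6461 = 2.628 m^3/s.

2.628
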